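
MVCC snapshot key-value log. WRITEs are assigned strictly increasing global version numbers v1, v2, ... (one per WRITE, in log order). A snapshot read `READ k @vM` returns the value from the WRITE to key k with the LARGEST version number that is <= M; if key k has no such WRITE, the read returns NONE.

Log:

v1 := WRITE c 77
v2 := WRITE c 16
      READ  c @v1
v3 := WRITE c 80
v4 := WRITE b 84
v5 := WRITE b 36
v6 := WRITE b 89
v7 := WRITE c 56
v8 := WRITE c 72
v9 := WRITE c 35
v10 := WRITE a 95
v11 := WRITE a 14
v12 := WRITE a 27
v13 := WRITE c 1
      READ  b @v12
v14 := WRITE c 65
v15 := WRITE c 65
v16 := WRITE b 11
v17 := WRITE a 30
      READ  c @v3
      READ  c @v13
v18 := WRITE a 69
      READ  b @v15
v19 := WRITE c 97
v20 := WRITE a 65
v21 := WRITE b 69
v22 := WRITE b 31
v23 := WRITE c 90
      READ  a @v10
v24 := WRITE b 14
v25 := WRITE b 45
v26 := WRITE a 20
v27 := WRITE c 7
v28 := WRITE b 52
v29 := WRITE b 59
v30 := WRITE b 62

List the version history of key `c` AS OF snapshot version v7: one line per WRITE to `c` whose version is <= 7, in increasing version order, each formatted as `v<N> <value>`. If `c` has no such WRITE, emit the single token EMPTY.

Answer: v1 77
v2 16
v3 80
v7 56

Derivation:
Scan writes for key=c with version <= 7:
  v1 WRITE c 77 -> keep
  v2 WRITE c 16 -> keep
  v3 WRITE c 80 -> keep
  v4 WRITE b 84 -> skip
  v5 WRITE b 36 -> skip
  v6 WRITE b 89 -> skip
  v7 WRITE c 56 -> keep
  v8 WRITE c 72 -> drop (> snap)
  v9 WRITE c 35 -> drop (> snap)
  v10 WRITE a 95 -> skip
  v11 WRITE a 14 -> skip
  v12 WRITE a 27 -> skip
  v13 WRITE c 1 -> drop (> snap)
  v14 WRITE c 65 -> drop (> snap)
  v15 WRITE c 65 -> drop (> snap)
  v16 WRITE b 11 -> skip
  v17 WRITE a 30 -> skip
  v18 WRITE a 69 -> skip
  v19 WRITE c 97 -> drop (> snap)
  v20 WRITE a 65 -> skip
  v21 WRITE b 69 -> skip
  v22 WRITE b 31 -> skip
  v23 WRITE c 90 -> drop (> snap)
  v24 WRITE b 14 -> skip
  v25 WRITE b 45 -> skip
  v26 WRITE a 20 -> skip
  v27 WRITE c 7 -> drop (> snap)
  v28 WRITE b 52 -> skip
  v29 WRITE b 59 -> skip
  v30 WRITE b 62 -> skip
Collected: [(1, 77), (2, 16), (3, 80), (7, 56)]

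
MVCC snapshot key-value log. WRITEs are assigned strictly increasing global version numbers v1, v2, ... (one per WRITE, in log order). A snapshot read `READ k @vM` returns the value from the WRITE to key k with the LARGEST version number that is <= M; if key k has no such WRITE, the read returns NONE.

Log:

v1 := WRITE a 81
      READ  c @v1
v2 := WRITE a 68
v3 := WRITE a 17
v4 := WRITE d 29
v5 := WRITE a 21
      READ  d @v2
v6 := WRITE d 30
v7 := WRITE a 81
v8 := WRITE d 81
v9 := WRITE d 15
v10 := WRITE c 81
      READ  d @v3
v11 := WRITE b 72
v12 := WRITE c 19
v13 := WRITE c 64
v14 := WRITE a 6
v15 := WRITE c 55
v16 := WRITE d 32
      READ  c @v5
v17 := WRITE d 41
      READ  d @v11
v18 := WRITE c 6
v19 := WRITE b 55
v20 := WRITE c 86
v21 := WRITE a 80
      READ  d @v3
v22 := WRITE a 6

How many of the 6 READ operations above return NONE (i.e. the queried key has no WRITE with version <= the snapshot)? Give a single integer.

Answer: 5

Derivation:
v1: WRITE a=81  (a history now [(1, 81)])
READ c @v1: history=[] -> no version <= 1 -> NONE
v2: WRITE a=68  (a history now [(1, 81), (2, 68)])
v3: WRITE a=17  (a history now [(1, 81), (2, 68), (3, 17)])
v4: WRITE d=29  (d history now [(4, 29)])
v5: WRITE a=21  (a history now [(1, 81), (2, 68), (3, 17), (5, 21)])
READ d @v2: history=[(4, 29)] -> no version <= 2 -> NONE
v6: WRITE d=30  (d history now [(4, 29), (6, 30)])
v7: WRITE a=81  (a history now [(1, 81), (2, 68), (3, 17), (5, 21), (7, 81)])
v8: WRITE d=81  (d history now [(4, 29), (6, 30), (8, 81)])
v9: WRITE d=15  (d history now [(4, 29), (6, 30), (8, 81), (9, 15)])
v10: WRITE c=81  (c history now [(10, 81)])
READ d @v3: history=[(4, 29), (6, 30), (8, 81), (9, 15)] -> no version <= 3 -> NONE
v11: WRITE b=72  (b history now [(11, 72)])
v12: WRITE c=19  (c history now [(10, 81), (12, 19)])
v13: WRITE c=64  (c history now [(10, 81), (12, 19), (13, 64)])
v14: WRITE a=6  (a history now [(1, 81), (2, 68), (3, 17), (5, 21), (7, 81), (14, 6)])
v15: WRITE c=55  (c history now [(10, 81), (12, 19), (13, 64), (15, 55)])
v16: WRITE d=32  (d history now [(4, 29), (6, 30), (8, 81), (9, 15), (16, 32)])
READ c @v5: history=[(10, 81), (12, 19), (13, 64), (15, 55)] -> no version <= 5 -> NONE
v17: WRITE d=41  (d history now [(4, 29), (6, 30), (8, 81), (9, 15), (16, 32), (17, 41)])
READ d @v11: history=[(4, 29), (6, 30), (8, 81), (9, 15), (16, 32), (17, 41)] -> pick v9 -> 15
v18: WRITE c=6  (c history now [(10, 81), (12, 19), (13, 64), (15, 55), (18, 6)])
v19: WRITE b=55  (b history now [(11, 72), (19, 55)])
v20: WRITE c=86  (c history now [(10, 81), (12, 19), (13, 64), (15, 55), (18, 6), (20, 86)])
v21: WRITE a=80  (a history now [(1, 81), (2, 68), (3, 17), (5, 21), (7, 81), (14, 6), (21, 80)])
READ d @v3: history=[(4, 29), (6, 30), (8, 81), (9, 15), (16, 32), (17, 41)] -> no version <= 3 -> NONE
v22: WRITE a=6  (a history now [(1, 81), (2, 68), (3, 17), (5, 21), (7, 81), (14, 6), (21, 80), (22, 6)])
Read results in order: ['NONE', 'NONE', 'NONE', 'NONE', '15', 'NONE']
NONE count = 5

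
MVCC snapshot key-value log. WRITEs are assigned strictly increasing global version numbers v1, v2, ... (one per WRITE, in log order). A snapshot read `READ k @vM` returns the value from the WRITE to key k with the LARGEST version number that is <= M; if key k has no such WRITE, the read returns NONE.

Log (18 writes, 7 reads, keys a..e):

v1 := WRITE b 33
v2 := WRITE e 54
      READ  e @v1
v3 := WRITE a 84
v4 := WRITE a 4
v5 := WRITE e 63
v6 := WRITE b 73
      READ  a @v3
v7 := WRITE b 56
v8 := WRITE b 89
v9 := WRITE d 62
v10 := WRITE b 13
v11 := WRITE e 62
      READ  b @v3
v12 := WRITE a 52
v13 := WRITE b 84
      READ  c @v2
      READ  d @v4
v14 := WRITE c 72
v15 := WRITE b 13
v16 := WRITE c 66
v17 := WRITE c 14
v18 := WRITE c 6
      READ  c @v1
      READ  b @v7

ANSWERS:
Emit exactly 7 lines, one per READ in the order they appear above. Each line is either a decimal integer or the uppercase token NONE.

v1: WRITE b=33  (b history now [(1, 33)])
v2: WRITE e=54  (e history now [(2, 54)])
READ e @v1: history=[(2, 54)] -> no version <= 1 -> NONE
v3: WRITE a=84  (a history now [(3, 84)])
v4: WRITE a=4  (a history now [(3, 84), (4, 4)])
v5: WRITE e=63  (e history now [(2, 54), (5, 63)])
v6: WRITE b=73  (b history now [(1, 33), (6, 73)])
READ a @v3: history=[(3, 84), (4, 4)] -> pick v3 -> 84
v7: WRITE b=56  (b history now [(1, 33), (6, 73), (7, 56)])
v8: WRITE b=89  (b history now [(1, 33), (6, 73), (7, 56), (8, 89)])
v9: WRITE d=62  (d history now [(9, 62)])
v10: WRITE b=13  (b history now [(1, 33), (6, 73), (7, 56), (8, 89), (10, 13)])
v11: WRITE e=62  (e history now [(2, 54), (5, 63), (11, 62)])
READ b @v3: history=[(1, 33), (6, 73), (7, 56), (8, 89), (10, 13)] -> pick v1 -> 33
v12: WRITE a=52  (a history now [(3, 84), (4, 4), (12, 52)])
v13: WRITE b=84  (b history now [(1, 33), (6, 73), (7, 56), (8, 89), (10, 13), (13, 84)])
READ c @v2: history=[] -> no version <= 2 -> NONE
READ d @v4: history=[(9, 62)] -> no version <= 4 -> NONE
v14: WRITE c=72  (c history now [(14, 72)])
v15: WRITE b=13  (b history now [(1, 33), (6, 73), (7, 56), (8, 89), (10, 13), (13, 84), (15, 13)])
v16: WRITE c=66  (c history now [(14, 72), (16, 66)])
v17: WRITE c=14  (c history now [(14, 72), (16, 66), (17, 14)])
v18: WRITE c=6  (c history now [(14, 72), (16, 66), (17, 14), (18, 6)])
READ c @v1: history=[(14, 72), (16, 66), (17, 14), (18, 6)] -> no version <= 1 -> NONE
READ b @v7: history=[(1, 33), (6, 73), (7, 56), (8, 89), (10, 13), (13, 84), (15, 13)] -> pick v7 -> 56

Answer: NONE
84
33
NONE
NONE
NONE
56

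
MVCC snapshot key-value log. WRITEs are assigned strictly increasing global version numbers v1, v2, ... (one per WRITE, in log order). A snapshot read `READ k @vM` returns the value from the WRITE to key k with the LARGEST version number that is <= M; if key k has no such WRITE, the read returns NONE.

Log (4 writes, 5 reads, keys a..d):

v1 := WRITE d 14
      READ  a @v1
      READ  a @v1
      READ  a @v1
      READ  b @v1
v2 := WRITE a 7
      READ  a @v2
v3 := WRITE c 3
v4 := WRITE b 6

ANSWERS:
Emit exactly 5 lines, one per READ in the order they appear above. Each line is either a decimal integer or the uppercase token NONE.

Answer: NONE
NONE
NONE
NONE
7

Derivation:
v1: WRITE d=14  (d history now [(1, 14)])
READ a @v1: history=[] -> no version <= 1 -> NONE
READ a @v1: history=[] -> no version <= 1 -> NONE
READ a @v1: history=[] -> no version <= 1 -> NONE
READ b @v1: history=[] -> no version <= 1 -> NONE
v2: WRITE a=7  (a history now [(2, 7)])
READ a @v2: history=[(2, 7)] -> pick v2 -> 7
v3: WRITE c=3  (c history now [(3, 3)])
v4: WRITE b=6  (b history now [(4, 6)])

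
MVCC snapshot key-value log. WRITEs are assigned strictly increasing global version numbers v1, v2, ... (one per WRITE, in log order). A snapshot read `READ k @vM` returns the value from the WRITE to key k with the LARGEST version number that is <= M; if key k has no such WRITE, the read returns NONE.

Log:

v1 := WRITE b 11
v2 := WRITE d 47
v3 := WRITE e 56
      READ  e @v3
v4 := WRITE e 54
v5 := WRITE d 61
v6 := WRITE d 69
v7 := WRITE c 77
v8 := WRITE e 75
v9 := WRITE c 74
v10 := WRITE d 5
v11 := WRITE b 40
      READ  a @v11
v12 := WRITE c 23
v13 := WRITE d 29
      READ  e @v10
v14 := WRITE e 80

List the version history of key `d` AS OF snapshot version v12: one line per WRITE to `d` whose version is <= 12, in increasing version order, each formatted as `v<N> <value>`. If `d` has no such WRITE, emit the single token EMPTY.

Scan writes for key=d with version <= 12:
  v1 WRITE b 11 -> skip
  v2 WRITE d 47 -> keep
  v3 WRITE e 56 -> skip
  v4 WRITE e 54 -> skip
  v5 WRITE d 61 -> keep
  v6 WRITE d 69 -> keep
  v7 WRITE c 77 -> skip
  v8 WRITE e 75 -> skip
  v9 WRITE c 74 -> skip
  v10 WRITE d 5 -> keep
  v11 WRITE b 40 -> skip
  v12 WRITE c 23 -> skip
  v13 WRITE d 29 -> drop (> snap)
  v14 WRITE e 80 -> skip
Collected: [(2, 47), (5, 61), (6, 69), (10, 5)]

Answer: v2 47
v5 61
v6 69
v10 5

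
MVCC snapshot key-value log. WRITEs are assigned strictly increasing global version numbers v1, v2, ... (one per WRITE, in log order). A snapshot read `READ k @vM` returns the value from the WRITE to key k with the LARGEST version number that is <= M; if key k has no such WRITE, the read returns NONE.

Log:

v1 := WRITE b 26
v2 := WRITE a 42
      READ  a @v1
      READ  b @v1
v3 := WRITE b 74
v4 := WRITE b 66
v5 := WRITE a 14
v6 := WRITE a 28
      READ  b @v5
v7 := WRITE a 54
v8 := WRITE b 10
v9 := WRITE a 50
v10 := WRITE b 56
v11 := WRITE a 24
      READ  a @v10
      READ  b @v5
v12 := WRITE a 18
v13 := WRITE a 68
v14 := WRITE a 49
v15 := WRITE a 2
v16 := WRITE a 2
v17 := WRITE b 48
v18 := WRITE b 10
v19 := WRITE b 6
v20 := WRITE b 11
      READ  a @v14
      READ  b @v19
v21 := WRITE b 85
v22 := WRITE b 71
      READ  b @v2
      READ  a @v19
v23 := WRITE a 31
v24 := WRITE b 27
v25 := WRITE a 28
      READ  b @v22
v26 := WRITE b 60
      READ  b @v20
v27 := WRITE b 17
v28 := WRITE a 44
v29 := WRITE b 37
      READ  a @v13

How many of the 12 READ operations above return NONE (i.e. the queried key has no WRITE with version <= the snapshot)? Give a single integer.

Answer: 1

Derivation:
v1: WRITE b=26  (b history now [(1, 26)])
v2: WRITE a=42  (a history now [(2, 42)])
READ a @v1: history=[(2, 42)] -> no version <= 1 -> NONE
READ b @v1: history=[(1, 26)] -> pick v1 -> 26
v3: WRITE b=74  (b history now [(1, 26), (3, 74)])
v4: WRITE b=66  (b history now [(1, 26), (3, 74), (4, 66)])
v5: WRITE a=14  (a history now [(2, 42), (5, 14)])
v6: WRITE a=28  (a history now [(2, 42), (5, 14), (6, 28)])
READ b @v5: history=[(1, 26), (3, 74), (4, 66)] -> pick v4 -> 66
v7: WRITE a=54  (a history now [(2, 42), (5, 14), (6, 28), (7, 54)])
v8: WRITE b=10  (b history now [(1, 26), (3, 74), (4, 66), (8, 10)])
v9: WRITE a=50  (a history now [(2, 42), (5, 14), (6, 28), (7, 54), (9, 50)])
v10: WRITE b=56  (b history now [(1, 26), (3, 74), (4, 66), (8, 10), (10, 56)])
v11: WRITE a=24  (a history now [(2, 42), (5, 14), (6, 28), (7, 54), (9, 50), (11, 24)])
READ a @v10: history=[(2, 42), (5, 14), (6, 28), (7, 54), (9, 50), (11, 24)] -> pick v9 -> 50
READ b @v5: history=[(1, 26), (3, 74), (4, 66), (8, 10), (10, 56)] -> pick v4 -> 66
v12: WRITE a=18  (a history now [(2, 42), (5, 14), (6, 28), (7, 54), (9, 50), (11, 24), (12, 18)])
v13: WRITE a=68  (a history now [(2, 42), (5, 14), (6, 28), (7, 54), (9, 50), (11, 24), (12, 18), (13, 68)])
v14: WRITE a=49  (a history now [(2, 42), (5, 14), (6, 28), (7, 54), (9, 50), (11, 24), (12, 18), (13, 68), (14, 49)])
v15: WRITE a=2  (a history now [(2, 42), (5, 14), (6, 28), (7, 54), (9, 50), (11, 24), (12, 18), (13, 68), (14, 49), (15, 2)])
v16: WRITE a=2  (a history now [(2, 42), (5, 14), (6, 28), (7, 54), (9, 50), (11, 24), (12, 18), (13, 68), (14, 49), (15, 2), (16, 2)])
v17: WRITE b=48  (b history now [(1, 26), (3, 74), (4, 66), (8, 10), (10, 56), (17, 48)])
v18: WRITE b=10  (b history now [(1, 26), (3, 74), (4, 66), (8, 10), (10, 56), (17, 48), (18, 10)])
v19: WRITE b=6  (b history now [(1, 26), (3, 74), (4, 66), (8, 10), (10, 56), (17, 48), (18, 10), (19, 6)])
v20: WRITE b=11  (b history now [(1, 26), (3, 74), (4, 66), (8, 10), (10, 56), (17, 48), (18, 10), (19, 6), (20, 11)])
READ a @v14: history=[(2, 42), (5, 14), (6, 28), (7, 54), (9, 50), (11, 24), (12, 18), (13, 68), (14, 49), (15, 2), (16, 2)] -> pick v14 -> 49
READ b @v19: history=[(1, 26), (3, 74), (4, 66), (8, 10), (10, 56), (17, 48), (18, 10), (19, 6), (20, 11)] -> pick v19 -> 6
v21: WRITE b=85  (b history now [(1, 26), (3, 74), (4, 66), (8, 10), (10, 56), (17, 48), (18, 10), (19, 6), (20, 11), (21, 85)])
v22: WRITE b=71  (b history now [(1, 26), (3, 74), (4, 66), (8, 10), (10, 56), (17, 48), (18, 10), (19, 6), (20, 11), (21, 85), (22, 71)])
READ b @v2: history=[(1, 26), (3, 74), (4, 66), (8, 10), (10, 56), (17, 48), (18, 10), (19, 6), (20, 11), (21, 85), (22, 71)] -> pick v1 -> 26
READ a @v19: history=[(2, 42), (5, 14), (6, 28), (7, 54), (9, 50), (11, 24), (12, 18), (13, 68), (14, 49), (15, 2), (16, 2)] -> pick v16 -> 2
v23: WRITE a=31  (a history now [(2, 42), (5, 14), (6, 28), (7, 54), (9, 50), (11, 24), (12, 18), (13, 68), (14, 49), (15, 2), (16, 2), (23, 31)])
v24: WRITE b=27  (b history now [(1, 26), (3, 74), (4, 66), (8, 10), (10, 56), (17, 48), (18, 10), (19, 6), (20, 11), (21, 85), (22, 71), (24, 27)])
v25: WRITE a=28  (a history now [(2, 42), (5, 14), (6, 28), (7, 54), (9, 50), (11, 24), (12, 18), (13, 68), (14, 49), (15, 2), (16, 2), (23, 31), (25, 28)])
READ b @v22: history=[(1, 26), (3, 74), (4, 66), (8, 10), (10, 56), (17, 48), (18, 10), (19, 6), (20, 11), (21, 85), (22, 71), (24, 27)] -> pick v22 -> 71
v26: WRITE b=60  (b history now [(1, 26), (3, 74), (4, 66), (8, 10), (10, 56), (17, 48), (18, 10), (19, 6), (20, 11), (21, 85), (22, 71), (24, 27), (26, 60)])
READ b @v20: history=[(1, 26), (3, 74), (4, 66), (8, 10), (10, 56), (17, 48), (18, 10), (19, 6), (20, 11), (21, 85), (22, 71), (24, 27), (26, 60)] -> pick v20 -> 11
v27: WRITE b=17  (b history now [(1, 26), (3, 74), (4, 66), (8, 10), (10, 56), (17, 48), (18, 10), (19, 6), (20, 11), (21, 85), (22, 71), (24, 27), (26, 60), (27, 17)])
v28: WRITE a=44  (a history now [(2, 42), (5, 14), (6, 28), (7, 54), (9, 50), (11, 24), (12, 18), (13, 68), (14, 49), (15, 2), (16, 2), (23, 31), (25, 28), (28, 44)])
v29: WRITE b=37  (b history now [(1, 26), (3, 74), (4, 66), (8, 10), (10, 56), (17, 48), (18, 10), (19, 6), (20, 11), (21, 85), (22, 71), (24, 27), (26, 60), (27, 17), (29, 37)])
READ a @v13: history=[(2, 42), (5, 14), (6, 28), (7, 54), (9, 50), (11, 24), (12, 18), (13, 68), (14, 49), (15, 2), (16, 2), (23, 31), (25, 28), (28, 44)] -> pick v13 -> 68
Read results in order: ['NONE', '26', '66', '50', '66', '49', '6', '26', '2', '71', '11', '68']
NONE count = 1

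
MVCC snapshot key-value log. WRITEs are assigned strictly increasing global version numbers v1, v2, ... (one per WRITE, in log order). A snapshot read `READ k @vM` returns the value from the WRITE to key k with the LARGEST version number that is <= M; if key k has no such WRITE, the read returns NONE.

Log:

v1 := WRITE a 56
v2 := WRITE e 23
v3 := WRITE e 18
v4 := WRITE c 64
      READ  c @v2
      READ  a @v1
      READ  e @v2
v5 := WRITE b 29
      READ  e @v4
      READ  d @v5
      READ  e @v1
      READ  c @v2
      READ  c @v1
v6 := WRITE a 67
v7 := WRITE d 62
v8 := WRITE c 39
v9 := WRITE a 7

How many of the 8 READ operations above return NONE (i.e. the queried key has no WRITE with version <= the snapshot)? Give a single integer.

Answer: 5

Derivation:
v1: WRITE a=56  (a history now [(1, 56)])
v2: WRITE e=23  (e history now [(2, 23)])
v3: WRITE e=18  (e history now [(2, 23), (3, 18)])
v4: WRITE c=64  (c history now [(4, 64)])
READ c @v2: history=[(4, 64)] -> no version <= 2 -> NONE
READ a @v1: history=[(1, 56)] -> pick v1 -> 56
READ e @v2: history=[(2, 23), (3, 18)] -> pick v2 -> 23
v5: WRITE b=29  (b history now [(5, 29)])
READ e @v4: history=[(2, 23), (3, 18)] -> pick v3 -> 18
READ d @v5: history=[] -> no version <= 5 -> NONE
READ e @v1: history=[(2, 23), (3, 18)] -> no version <= 1 -> NONE
READ c @v2: history=[(4, 64)] -> no version <= 2 -> NONE
READ c @v1: history=[(4, 64)] -> no version <= 1 -> NONE
v6: WRITE a=67  (a history now [(1, 56), (6, 67)])
v7: WRITE d=62  (d history now [(7, 62)])
v8: WRITE c=39  (c history now [(4, 64), (8, 39)])
v9: WRITE a=7  (a history now [(1, 56), (6, 67), (9, 7)])
Read results in order: ['NONE', '56', '23', '18', 'NONE', 'NONE', 'NONE', 'NONE']
NONE count = 5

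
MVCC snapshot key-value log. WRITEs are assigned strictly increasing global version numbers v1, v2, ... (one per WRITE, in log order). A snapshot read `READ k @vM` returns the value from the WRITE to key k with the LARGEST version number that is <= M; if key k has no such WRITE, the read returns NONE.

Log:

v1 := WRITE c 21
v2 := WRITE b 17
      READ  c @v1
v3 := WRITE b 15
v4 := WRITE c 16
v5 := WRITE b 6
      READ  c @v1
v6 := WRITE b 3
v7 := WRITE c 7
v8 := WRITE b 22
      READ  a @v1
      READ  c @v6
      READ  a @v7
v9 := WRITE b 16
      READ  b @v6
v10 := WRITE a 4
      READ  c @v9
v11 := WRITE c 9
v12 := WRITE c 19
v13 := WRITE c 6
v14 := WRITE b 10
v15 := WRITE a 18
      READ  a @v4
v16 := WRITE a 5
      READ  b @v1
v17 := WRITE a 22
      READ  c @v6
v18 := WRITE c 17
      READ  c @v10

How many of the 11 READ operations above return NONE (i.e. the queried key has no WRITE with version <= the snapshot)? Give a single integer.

v1: WRITE c=21  (c history now [(1, 21)])
v2: WRITE b=17  (b history now [(2, 17)])
READ c @v1: history=[(1, 21)] -> pick v1 -> 21
v3: WRITE b=15  (b history now [(2, 17), (3, 15)])
v4: WRITE c=16  (c history now [(1, 21), (4, 16)])
v5: WRITE b=6  (b history now [(2, 17), (3, 15), (5, 6)])
READ c @v1: history=[(1, 21), (4, 16)] -> pick v1 -> 21
v6: WRITE b=3  (b history now [(2, 17), (3, 15), (5, 6), (6, 3)])
v7: WRITE c=7  (c history now [(1, 21), (4, 16), (7, 7)])
v8: WRITE b=22  (b history now [(2, 17), (3, 15), (5, 6), (6, 3), (8, 22)])
READ a @v1: history=[] -> no version <= 1 -> NONE
READ c @v6: history=[(1, 21), (4, 16), (7, 7)] -> pick v4 -> 16
READ a @v7: history=[] -> no version <= 7 -> NONE
v9: WRITE b=16  (b history now [(2, 17), (3, 15), (5, 6), (6, 3), (8, 22), (9, 16)])
READ b @v6: history=[(2, 17), (3, 15), (5, 6), (6, 3), (8, 22), (9, 16)] -> pick v6 -> 3
v10: WRITE a=4  (a history now [(10, 4)])
READ c @v9: history=[(1, 21), (4, 16), (7, 7)] -> pick v7 -> 7
v11: WRITE c=9  (c history now [(1, 21), (4, 16), (7, 7), (11, 9)])
v12: WRITE c=19  (c history now [(1, 21), (4, 16), (7, 7), (11, 9), (12, 19)])
v13: WRITE c=6  (c history now [(1, 21), (4, 16), (7, 7), (11, 9), (12, 19), (13, 6)])
v14: WRITE b=10  (b history now [(2, 17), (3, 15), (5, 6), (6, 3), (8, 22), (9, 16), (14, 10)])
v15: WRITE a=18  (a history now [(10, 4), (15, 18)])
READ a @v4: history=[(10, 4), (15, 18)] -> no version <= 4 -> NONE
v16: WRITE a=5  (a history now [(10, 4), (15, 18), (16, 5)])
READ b @v1: history=[(2, 17), (3, 15), (5, 6), (6, 3), (8, 22), (9, 16), (14, 10)] -> no version <= 1 -> NONE
v17: WRITE a=22  (a history now [(10, 4), (15, 18), (16, 5), (17, 22)])
READ c @v6: history=[(1, 21), (4, 16), (7, 7), (11, 9), (12, 19), (13, 6)] -> pick v4 -> 16
v18: WRITE c=17  (c history now [(1, 21), (4, 16), (7, 7), (11, 9), (12, 19), (13, 6), (18, 17)])
READ c @v10: history=[(1, 21), (4, 16), (7, 7), (11, 9), (12, 19), (13, 6), (18, 17)] -> pick v7 -> 7
Read results in order: ['21', '21', 'NONE', '16', 'NONE', '3', '7', 'NONE', 'NONE', '16', '7']
NONE count = 4

Answer: 4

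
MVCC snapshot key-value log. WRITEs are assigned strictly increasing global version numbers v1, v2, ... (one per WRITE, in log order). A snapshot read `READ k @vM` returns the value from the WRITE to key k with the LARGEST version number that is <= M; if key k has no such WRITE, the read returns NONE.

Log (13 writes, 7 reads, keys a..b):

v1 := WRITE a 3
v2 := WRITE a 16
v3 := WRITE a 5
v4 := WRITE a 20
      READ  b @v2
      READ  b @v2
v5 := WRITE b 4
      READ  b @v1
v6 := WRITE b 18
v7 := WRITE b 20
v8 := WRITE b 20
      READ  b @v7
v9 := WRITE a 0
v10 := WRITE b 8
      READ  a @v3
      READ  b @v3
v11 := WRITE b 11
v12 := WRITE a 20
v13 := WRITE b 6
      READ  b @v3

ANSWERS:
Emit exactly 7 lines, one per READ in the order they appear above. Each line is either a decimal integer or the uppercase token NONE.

v1: WRITE a=3  (a history now [(1, 3)])
v2: WRITE a=16  (a history now [(1, 3), (2, 16)])
v3: WRITE a=5  (a history now [(1, 3), (2, 16), (3, 5)])
v4: WRITE a=20  (a history now [(1, 3), (2, 16), (3, 5), (4, 20)])
READ b @v2: history=[] -> no version <= 2 -> NONE
READ b @v2: history=[] -> no version <= 2 -> NONE
v5: WRITE b=4  (b history now [(5, 4)])
READ b @v1: history=[(5, 4)] -> no version <= 1 -> NONE
v6: WRITE b=18  (b history now [(5, 4), (6, 18)])
v7: WRITE b=20  (b history now [(5, 4), (6, 18), (7, 20)])
v8: WRITE b=20  (b history now [(5, 4), (6, 18), (7, 20), (8, 20)])
READ b @v7: history=[(5, 4), (6, 18), (7, 20), (8, 20)] -> pick v7 -> 20
v9: WRITE a=0  (a history now [(1, 3), (2, 16), (3, 5), (4, 20), (9, 0)])
v10: WRITE b=8  (b history now [(5, 4), (6, 18), (7, 20), (8, 20), (10, 8)])
READ a @v3: history=[(1, 3), (2, 16), (3, 5), (4, 20), (9, 0)] -> pick v3 -> 5
READ b @v3: history=[(5, 4), (6, 18), (7, 20), (8, 20), (10, 8)] -> no version <= 3 -> NONE
v11: WRITE b=11  (b history now [(5, 4), (6, 18), (7, 20), (8, 20), (10, 8), (11, 11)])
v12: WRITE a=20  (a history now [(1, 3), (2, 16), (3, 5), (4, 20), (9, 0), (12, 20)])
v13: WRITE b=6  (b history now [(5, 4), (6, 18), (7, 20), (8, 20), (10, 8), (11, 11), (13, 6)])
READ b @v3: history=[(5, 4), (6, 18), (7, 20), (8, 20), (10, 8), (11, 11), (13, 6)] -> no version <= 3 -> NONE

Answer: NONE
NONE
NONE
20
5
NONE
NONE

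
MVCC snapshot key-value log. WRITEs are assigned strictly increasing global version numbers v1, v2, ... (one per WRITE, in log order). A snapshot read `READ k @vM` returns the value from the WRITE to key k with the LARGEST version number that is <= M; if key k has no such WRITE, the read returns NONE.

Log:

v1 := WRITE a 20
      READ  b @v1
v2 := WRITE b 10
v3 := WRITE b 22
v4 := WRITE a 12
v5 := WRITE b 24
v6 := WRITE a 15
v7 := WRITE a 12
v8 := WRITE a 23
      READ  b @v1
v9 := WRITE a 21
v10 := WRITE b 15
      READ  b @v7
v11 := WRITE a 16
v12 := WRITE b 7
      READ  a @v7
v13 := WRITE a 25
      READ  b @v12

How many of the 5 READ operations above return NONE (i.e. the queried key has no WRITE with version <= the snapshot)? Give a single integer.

Answer: 2

Derivation:
v1: WRITE a=20  (a history now [(1, 20)])
READ b @v1: history=[] -> no version <= 1 -> NONE
v2: WRITE b=10  (b history now [(2, 10)])
v3: WRITE b=22  (b history now [(2, 10), (3, 22)])
v4: WRITE a=12  (a history now [(1, 20), (4, 12)])
v5: WRITE b=24  (b history now [(2, 10), (3, 22), (5, 24)])
v6: WRITE a=15  (a history now [(1, 20), (4, 12), (6, 15)])
v7: WRITE a=12  (a history now [(1, 20), (4, 12), (6, 15), (7, 12)])
v8: WRITE a=23  (a history now [(1, 20), (4, 12), (6, 15), (7, 12), (8, 23)])
READ b @v1: history=[(2, 10), (3, 22), (5, 24)] -> no version <= 1 -> NONE
v9: WRITE a=21  (a history now [(1, 20), (4, 12), (6, 15), (7, 12), (8, 23), (9, 21)])
v10: WRITE b=15  (b history now [(2, 10), (3, 22), (5, 24), (10, 15)])
READ b @v7: history=[(2, 10), (3, 22), (5, 24), (10, 15)] -> pick v5 -> 24
v11: WRITE a=16  (a history now [(1, 20), (4, 12), (6, 15), (7, 12), (8, 23), (9, 21), (11, 16)])
v12: WRITE b=7  (b history now [(2, 10), (3, 22), (5, 24), (10, 15), (12, 7)])
READ a @v7: history=[(1, 20), (4, 12), (6, 15), (7, 12), (8, 23), (9, 21), (11, 16)] -> pick v7 -> 12
v13: WRITE a=25  (a history now [(1, 20), (4, 12), (6, 15), (7, 12), (8, 23), (9, 21), (11, 16), (13, 25)])
READ b @v12: history=[(2, 10), (3, 22), (5, 24), (10, 15), (12, 7)] -> pick v12 -> 7
Read results in order: ['NONE', 'NONE', '24', '12', '7']
NONE count = 2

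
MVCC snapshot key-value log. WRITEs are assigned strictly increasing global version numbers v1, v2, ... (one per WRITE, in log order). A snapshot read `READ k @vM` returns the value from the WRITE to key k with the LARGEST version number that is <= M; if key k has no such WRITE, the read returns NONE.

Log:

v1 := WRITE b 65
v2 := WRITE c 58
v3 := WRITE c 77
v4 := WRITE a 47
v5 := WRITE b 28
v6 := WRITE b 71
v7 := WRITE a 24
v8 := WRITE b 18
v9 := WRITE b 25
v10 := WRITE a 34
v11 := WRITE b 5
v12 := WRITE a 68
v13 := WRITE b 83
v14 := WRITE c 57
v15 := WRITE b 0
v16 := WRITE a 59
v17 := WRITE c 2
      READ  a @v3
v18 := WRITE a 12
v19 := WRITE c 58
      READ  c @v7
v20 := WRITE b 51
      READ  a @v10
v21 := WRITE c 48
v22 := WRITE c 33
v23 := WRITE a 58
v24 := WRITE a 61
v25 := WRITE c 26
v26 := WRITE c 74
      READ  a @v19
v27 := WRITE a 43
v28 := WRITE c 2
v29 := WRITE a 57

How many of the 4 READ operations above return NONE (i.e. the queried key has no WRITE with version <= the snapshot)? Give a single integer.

Answer: 1

Derivation:
v1: WRITE b=65  (b history now [(1, 65)])
v2: WRITE c=58  (c history now [(2, 58)])
v3: WRITE c=77  (c history now [(2, 58), (3, 77)])
v4: WRITE a=47  (a history now [(4, 47)])
v5: WRITE b=28  (b history now [(1, 65), (5, 28)])
v6: WRITE b=71  (b history now [(1, 65), (5, 28), (6, 71)])
v7: WRITE a=24  (a history now [(4, 47), (7, 24)])
v8: WRITE b=18  (b history now [(1, 65), (5, 28), (6, 71), (8, 18)])
v9: WRITE b=25  (b history now [(1, 65), (5, 28), (6, 71), (8, 18), (9, 25)])
v10: WRITE a=34  (a history now [(4, 47), (7, 24), (10, 34)])
v11: WRITE b=5  (b history now [(1, 65), (5, 28), (6, 71), (8, 18), (9, 25), (11, 5)])
v12: WRITE a=68  (a history now [(4, 47), (7, 24), (10, 34), (12, 68)])
v13: WRITE b=83  (b history now [(1, 65), (5, 28), (6, 71), (8, 18), (9, 25), (11, 5), (13, 83)])
v14: WRITE c=57  (c history now [(2, 58), (3, 77), (14, 57)])
v15: WRITE b=0  (b history now [(1, 65), (5, 28), (6, 71), (8, 18), (9, 25), (11, 5), (13, 83), (15, 0)])
v16: WRITE a=59  (a history now [(4, 47), (7, 24), (10, 34), (12, 68), (16, 59)])
v17: WRITE c=2  (c history now [(2, 58), (3, 77), (14, 57), (17, 2)])
READ a @v3: history=[(4, 47), (7, 24), (10, 34), (12, 68), (16, 59)] -> no version <= 3 -> NONE
v18: WRITE a=12  (a history now [(4, 47), (7, 24), (10, 34), (12, 68), (16, 59), (18, 12)])
v19: WRITE c=58  (c history now [(2, 58), (3, 77), (14, 57), (17, 2), (19, 58)])
READ c @v7: history=[(2, 58), (3, 77), (14, 57), (17, 2), (19, 58)] -> pick v3 -> 77
v20: WRITE b=51  (b history now [(1, 65), (5, 28), (6, 71), (8, 18), (9, 25), (11, 5), (13, 83), (15, 0), (20, 51)])
READ a @v10: history=[(4, 47), (7, 24), (10, 34), (12, 68), (16, 59), (18, 12)] -> pick v10 -> 34
v21: WRITE c=48  (c history now [(2, 58), (3, 77), (14, 57), (17, 2), (19, 58), (21, 48)])
v22: WRITE c=33  (c history now [(2, 58), (3, 77), (14, 57), (17, 2), (19, 58), (21, 48), (22, 33)])
v23: WRITE a=58  (a history now [(4, 47), (7, 24), (10, 34), (12, 68), (16, 59), (18, 12), (23, 58)])
v24: WRITE a=61  (a history now [(4, 47), (7, 24), (10, 34), (12, 68), (16, 59), (18, 12), (23, 58), (24, 61)])
v25: WRITE c=26  (c history now [(2, 58), (3, 77), (14, 57), (17, 2), (19, 58), (21, 48), (22, 33), (25, 26)])
v26: WRITE c=74  (c history now [(2, 58), (3, 77), (14, 57), (17, 2), (19, 58), (21, 48), (22, 33), (25, 26), (26, 74)])
READ a @v19: history=[(4, 47), (7, 24), (10, 34), (12, 68), (16, 59), (18, 12), (23, 58), (24, 61)] -> pick v18 -> 12
v27: WRITE a=43  (a history now [(4, 47), (7, 24), (10, 34), (12, 68), (16, 59), (18, 12), (23, 58), (24, 61), (27, 43)])
v28: WRITE c=2  (c history now [(2, 58), (3, 77), (14, 57), (17, 2), (19, 58), (21, 48), (22, 33), (25, 26), (26, 74), (28, 2)])
v29: WRITE a=57  (a history now [(4, 47), (7, 24), (10, 34), (12, 68), (16, 59), (18, 12), (23, 58), (24, 61), (27, 43), (29, 57)])
Read results in order: ['NONE', '77', '34', '12']
NONE count = 1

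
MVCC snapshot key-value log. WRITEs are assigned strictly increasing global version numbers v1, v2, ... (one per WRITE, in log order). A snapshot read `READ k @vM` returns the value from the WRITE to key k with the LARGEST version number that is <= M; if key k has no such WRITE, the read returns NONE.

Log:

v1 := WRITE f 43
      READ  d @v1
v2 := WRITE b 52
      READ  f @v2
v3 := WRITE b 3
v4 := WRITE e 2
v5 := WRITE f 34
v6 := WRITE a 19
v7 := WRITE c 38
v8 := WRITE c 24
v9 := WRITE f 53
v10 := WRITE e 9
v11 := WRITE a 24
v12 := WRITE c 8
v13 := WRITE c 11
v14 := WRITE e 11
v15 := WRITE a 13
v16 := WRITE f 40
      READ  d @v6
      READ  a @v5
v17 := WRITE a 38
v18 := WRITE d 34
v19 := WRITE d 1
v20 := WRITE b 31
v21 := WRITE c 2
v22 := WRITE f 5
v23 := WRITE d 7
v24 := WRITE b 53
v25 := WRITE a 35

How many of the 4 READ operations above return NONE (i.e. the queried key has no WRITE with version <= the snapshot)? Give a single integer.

Answer: 3

Derivation:
v1: WRITE f=43  (f history now [(1, 43)])
READ d @v1: history=[] -> no version <= 1 -> NONE
v2: WRITE b=52  (b history now [(2, 52)])
READ f @v2: history=[(1, 43)] -> pick v1 -> 43
v3: WRITE b=3  (b history now [(2, 52), (3, 3)])
v4: WRITE e=2  (e history now [(4, 2)])
v5: WRITE f=34  (f history now [(1, 43), (5, 34)])
v6: WRITE a=19  (a history now [(6, 19)])
v7: WRITE c=38  (c history now [(7, 38)])
v8: WRITE c=24  (c history now [(7, 38), (8, 24)])
v9: WRITE f=53  (f history now [(1, 43), (5, 34), (9, 53)])
v10: WRITE e=9  (e history now [(4, 2), (10, 9)])
v11: WRITE a=24  (a history now [(6, 19), (11, 24)])
v12: WRITE c=8  (c history now [(7, 38), (8, 24), (12, 8)])
v13: WRITE c=11  (c history now [(7, 38), (8, 24), (12, 8), (13, 11)])
v14: WRITE e=11  (e history now [(4, 2), (10, 9), (14, 11)])
v15: WRITE a=13  (a history now [(6, 19), (11, 24), (15, 13)])
v16: WRITE f=40  (f history now [(1, 43), (5, 34), (9, 53), (16, 40)])
READ d @v6: history=[] -> no version <= 6 -> NONE
READ a @v5: history=[(6, 19), (11, 24), (15, 13)] -> no version <= 5 -> NONE
v17: WRITE a=38  (a history now [(6, 19), (11, 24), (15, 13), (17, 38)])
v18: WRITE d=34  (d history now [(18, 34)])
v19: WRITE d=1  (d history now [(18, 34), (19, 1)])
v20: WRITE b=31  (b history now [(2, 52), (3, 3), (20, 31)])
v21: WRITE c=2  (c history now [(7, 38), (8, 24), (12, 8), (13, 11), (21, 2)])
v22: WRITE f=5  (f history now [(1, 43), (5, 34), (9, 53), (16, 40), (22, 5)])
v23: WRITE d=7  (d history now [(18, 34), (19, 1), (23, 7)])
v24: WRITE b=53  (b history now [(2, 52), (3, 3), (20, 31), (24, 53)])
v25: WRITE a=35  (a history now [(6, 19), (11, 24), (15, 13), (17, 38), (25, 35)])
Read results in order: ['NONE', '43', 'NONE', 'NONE']
NONE count = 3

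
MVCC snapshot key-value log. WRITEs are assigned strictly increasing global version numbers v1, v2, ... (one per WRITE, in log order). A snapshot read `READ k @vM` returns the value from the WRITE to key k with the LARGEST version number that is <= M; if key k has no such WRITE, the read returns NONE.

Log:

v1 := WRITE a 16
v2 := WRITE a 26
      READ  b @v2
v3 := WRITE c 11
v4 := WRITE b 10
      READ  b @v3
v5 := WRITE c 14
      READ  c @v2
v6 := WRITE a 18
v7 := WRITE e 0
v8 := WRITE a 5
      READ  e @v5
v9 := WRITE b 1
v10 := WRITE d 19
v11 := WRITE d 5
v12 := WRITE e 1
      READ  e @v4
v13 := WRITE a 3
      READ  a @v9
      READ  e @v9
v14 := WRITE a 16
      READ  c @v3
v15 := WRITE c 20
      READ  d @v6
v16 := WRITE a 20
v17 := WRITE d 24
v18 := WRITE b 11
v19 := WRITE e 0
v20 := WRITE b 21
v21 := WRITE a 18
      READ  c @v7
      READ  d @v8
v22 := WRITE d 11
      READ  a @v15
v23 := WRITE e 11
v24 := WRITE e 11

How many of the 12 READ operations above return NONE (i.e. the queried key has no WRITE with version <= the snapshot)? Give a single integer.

v1: WRITE a=16  (a history now [(1, 16)])
v2: WRITE a=26  (a history now [(1, 16), (2, 26)])
READ b @v2: history=[] -> no version <= 2 -> NONE
v3: WRITE c=11  (c history now [(3, 11)])
v4: WRITE b=10  (b history now [(4, 10)])
READ b @v3: history=[(4, 10)] -> no version <= 3 -> NONE
v5: WRITE c=14  (c history now [(3, 11), (5, 14)])
READ c @v2: history=[(3, 11), (5, 14)] -> no version <= 2 -> NONE
v6: WRITE a=18  (a history now [(1, 16), (2, 26), (6, 18)])
v7: WRITE e=0  (e history now [(7, 0)])
v8: WRITE a=5  (a history now [(1, 16), (2, 26), (6, 18), (8, 5)])
READ e @v5: history=[(7, 0)] -> no version <= 5 -> NONE
v9: WRITE b=1  (b history now [(4, 10), (9, 1)])
v10: WRITE d=19  (d history now [(10, 19)])
v11: WRITE d=5  (d history now [(10, 19), (11, 5)])
v12: WRITE e=1  (e history now [(7, 0), (12, 1)])
READ e @v4: history=[(7, 0), (12, 1)] -> no version <= 4 -> NONE
v13: WRITE a=3  (a history now [(1, 16), (2, 26), (6, 18), (8, 5), (13, 3)])
READ a @v9: history=[(1, 16), (2, 26), (6, 18), (8, 5), (13, 3)] -> pick v8 -> 5
READ e @v9: history=[(7, 0), (12, 1)] -> pick v7 -> 0
v14: WRITE a=16  (a history now [(1, 16), (2, 26), (6, 18), (8, 5), (13, 3), (14, 16)])
READ c @v3: history=[(3, 11), (5, 14)] -> pick v3 -> 11
v15: WRITE c=20  (c history now [(3, 11), (5, 14), (15, 20)])
READ d @v6: history=[(10, 19), (11, 5)] -> no version <= 6 -> NONE
v16: WRITE a=20  (a history now [(1, 16), (2, 26), (6, 18), (8, 5), (13, 3), (14, 16), (16, 20)])
v17: WRITE d=24  (d history now [(10, 19), (11, 5), (17, 24)])
v18: WRITE b=11  (b history now [(4, 10), (9, 1), (18, 11)])
v19: WRITE e=0  (e history now [(7, 0), (12, 1), (19, 0)])
v20: WRITE b=21  (b history now [(4, 10), (9, 1), (18, 11), (20, 21)])
v21: WRITE a=18  (a history now [(1, 16), (2, 26), (6, 18), (8, 5), (13, 3), (14, 16), (16, 20), (21, 18)])
READ c @v7: history=[(3, 11), (5, 14), (15, 20)] -> pick v5 -> 14
READ d @v8: history=[(10, 19), (11, 5), (17, 24)] -> no version <= 8 -> NONE
v22: WRITE d=11  (d history now [(10, 19), (11, 5), (17, 24), (22, 11)])
READ a @v15: history=[(1, 16), (2, 26), (6, 18), (8, 5), (13, 3), (14, 16), (16, 20), (21, 18)] -> pick v14 -> 16
v23: WRITE e=11  (e history now [(7, 0), (12, 1), (19, 0), (23, 11)])
v24: WRITE e=11  (e history now [(7, 0), (12, 1), (19, 0), (23, 11), (24, 11)])
Read results in order: ['NONE', 'NONE', 'NONE', 'NONE', 'NONE', '5', '0', '11', 'NONE', '14', 'NONE', '16']
NONE count = 7

Answer: 7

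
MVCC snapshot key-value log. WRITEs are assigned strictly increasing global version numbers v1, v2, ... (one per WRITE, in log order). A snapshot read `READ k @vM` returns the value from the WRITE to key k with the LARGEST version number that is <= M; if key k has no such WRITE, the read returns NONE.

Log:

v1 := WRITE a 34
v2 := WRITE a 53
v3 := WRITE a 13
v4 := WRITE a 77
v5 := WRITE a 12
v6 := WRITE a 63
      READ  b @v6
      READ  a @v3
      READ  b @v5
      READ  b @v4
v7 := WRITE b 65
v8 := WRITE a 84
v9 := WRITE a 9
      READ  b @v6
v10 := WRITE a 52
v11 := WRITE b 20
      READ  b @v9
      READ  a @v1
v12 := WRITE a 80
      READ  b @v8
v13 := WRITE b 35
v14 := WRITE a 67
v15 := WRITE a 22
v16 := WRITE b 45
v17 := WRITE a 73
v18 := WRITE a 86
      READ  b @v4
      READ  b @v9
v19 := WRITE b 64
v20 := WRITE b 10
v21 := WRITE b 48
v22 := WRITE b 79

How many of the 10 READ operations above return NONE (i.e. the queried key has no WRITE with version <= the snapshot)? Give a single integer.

Answer: 5

Derivation:
v1: WRITE a=34  (a history now [(1, 34)])
v2: WRITE a=53  (a history now [(1, 34), (2, 53)])
v3: WRITE a=13  (a history now [(1, 34), (2, 53), (3, 13)])
v4: WRITE a=77  (a history now [(1, 34), (2, 53), (3, 13), (4, 77)])
v5: WRITE a=12  (a history now [(1, 34), (2, 53), (3, 13), (4, 77), (5, 12)])
v6: WRITE a=63  (a history now [(1, 34), (2, 53), (3, 13), (4, 77), (5, 12), (6, 63)])
READ b @v6: history=[] -> no version <= 6 -> NONE
READ a @v3: history=[(1, 34), (2, 53), (3, 13), (4, 77), (5, 12), (6, 63)] -> pick v3 -> 13
READ b @v5: history=[] -> no version <= 5 -> NONE
READ b @v4: history=[] -> no version <= 4 -> NONE
v7: WRITE b=65  (b history now [(7, 65)])
v8: WRITE a=84  (a history now [(1, 34), (2, 53), (3, 13), (4, 77), (5, 12), (6, 63), (8, 84)])
v9: WRITE a=9  (a history now [(1, 34), (2, 53), (3, 13), (4, 77), (5, 12), (6, 63), (8, 84), (9, 9)])
READ b @v6: history=[(7, 65)] -> no version <= 6 -> NONE
v10: WRITE a=52  (a history now [(1, 34), (2, 53), (3, 13), (4, 77), (5, 12), (6, 63), (8, 84), (9, 9), (10, 52)])
v11: WRITE b=20  (b history now [(7, 65), (11, 20)])
READ b @v9: history=[(7, 65), (11, 20)] -> pick v7 -> 65
READ a @v1: history=[(1, 34), (2, 53), (3, 13), (4, 77), (5, 12), (6, 63), (8, 84), (9, 9), (10, 52)] -> pick v1 -> 34
v12: WRITE a=80  (a history now [(1, 34), (2, 53), (3, 13), (4, 77), (5, 12), (6, 63), (8, 84), (9, 9), (10, 52), (12, 80)])
READ b @v8: history=[(7, 65), (11, 20)] -> pick v7 -> 65
v13: WRITE b=35  (b history now [(7, 65), (11, 20), (13, 35)])
v14: WRITE a=67  (a history now [(1, 34), (2, 53), (3, 13), (4, 77), (5, 12), (6, 63), (8, 84), (9, 9), (10, 52), (12, 80), (14, 67)])
v15: WRITE a=22  (a history now [(1, 34), (2, 53), (3, 13), (4, 77), (5, 12), (6, 63), (8, 84), (9, 9), (10, 52), (12, 80), (14, 67), (15, 22)])
v16: WRITE b=45  (b history now [(7, 65), (11, 20), (13, 35), (16, 45)])
v17: WRITE a=73  (a history now [(1, 34), (2, 53), (3, 13), (4, 77), (5, 12), (6, 63), (8, 84), (9, 9), (10, 52), (12, 80), (14, 67), (15, 22), (17, 73)])
v18: WRITE a=86  (a history now [(1, 34), (2, 53), (3, 13), (4, 77), (5, 12), (6, 63), (8, 84), (9, 9), (10, 52), (12, 80), (14, 67), (15, 22), (17, 73), (18, 86)])
READ b @v4: history=[(7, 65), (11, 20), (13, 35), (16, 45)] -> no version <= 4 -> NONE
READ b @v9: history=[(7, 65), (11, 20), (13, 35), (16, 45)] -> pick v7 -> 65
v19: WRITE b=64  (b history now [(7, 65), (11, 20), (13, 35), (16, 45), (19, 64)])
v20: WRITE b=10  (b history now [(7, 65), (11, 20), (13, 35), (16, 45), (19, 64), (20, 10)])
v21: WRITE b=48  (b history now [(7, 65), (11, 20), (13, 35), (16, 45), (19, 64), (20, 10), (21, 48)])
v22: WRITE b=79  (b history now [(7, 65), (11, 20), (13, 35), (16, 45), (19, 64), (20, 10), (21, 48), (22, 79)])
Read results in order: ['NONE', '13', 'NONE', 'NONE', 'NONE', '65', '34', '65', 'NONE', '65']
NONE count = 5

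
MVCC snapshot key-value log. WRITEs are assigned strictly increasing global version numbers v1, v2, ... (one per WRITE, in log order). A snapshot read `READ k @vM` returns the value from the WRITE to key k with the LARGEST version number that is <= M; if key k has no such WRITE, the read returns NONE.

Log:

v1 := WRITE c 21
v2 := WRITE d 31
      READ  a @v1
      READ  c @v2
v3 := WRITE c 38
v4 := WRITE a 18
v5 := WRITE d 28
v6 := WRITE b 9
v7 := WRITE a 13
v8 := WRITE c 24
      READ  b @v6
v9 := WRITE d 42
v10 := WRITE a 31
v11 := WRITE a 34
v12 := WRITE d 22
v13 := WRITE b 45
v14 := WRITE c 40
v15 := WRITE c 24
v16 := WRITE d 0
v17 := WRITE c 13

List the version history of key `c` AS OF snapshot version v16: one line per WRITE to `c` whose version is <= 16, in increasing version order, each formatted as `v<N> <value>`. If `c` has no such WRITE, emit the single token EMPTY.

Scan writes for key=c with version <= 16:
  v1 WRITE c 21 -> keep
  v2 WRITE d 31 -> skip
  v3 WRITE c 38 -> keep
  v4 WRITE a 18 -> skip
  v5 WRITE d 28 -> skip
  v6 WRITE b 9 -> skip
  v7 WRITE a 13 -> skip
  v8 WRITE c 24 -> keep
  v9 WRITE d 42 -> skip
  v10 WRITE a 31 -> skip
  v11 WRITE a 34 -> skip
  v12 WRITE d 22 -> skip
  v13 WRITE b 45 -> skip
  v14 WRITE c 40 -> keep
  v15 WRITE c 24 -> keep
  v16 WRITE d 0 -> skip
  v17 WRITE c 13 -> drop (> snap)
Collected: [(1, 21), (3, 38), (8, 24), (14, 40), (15, 24)]

Answer: v1 21
v3 38
v8 24
v14 40
v15 24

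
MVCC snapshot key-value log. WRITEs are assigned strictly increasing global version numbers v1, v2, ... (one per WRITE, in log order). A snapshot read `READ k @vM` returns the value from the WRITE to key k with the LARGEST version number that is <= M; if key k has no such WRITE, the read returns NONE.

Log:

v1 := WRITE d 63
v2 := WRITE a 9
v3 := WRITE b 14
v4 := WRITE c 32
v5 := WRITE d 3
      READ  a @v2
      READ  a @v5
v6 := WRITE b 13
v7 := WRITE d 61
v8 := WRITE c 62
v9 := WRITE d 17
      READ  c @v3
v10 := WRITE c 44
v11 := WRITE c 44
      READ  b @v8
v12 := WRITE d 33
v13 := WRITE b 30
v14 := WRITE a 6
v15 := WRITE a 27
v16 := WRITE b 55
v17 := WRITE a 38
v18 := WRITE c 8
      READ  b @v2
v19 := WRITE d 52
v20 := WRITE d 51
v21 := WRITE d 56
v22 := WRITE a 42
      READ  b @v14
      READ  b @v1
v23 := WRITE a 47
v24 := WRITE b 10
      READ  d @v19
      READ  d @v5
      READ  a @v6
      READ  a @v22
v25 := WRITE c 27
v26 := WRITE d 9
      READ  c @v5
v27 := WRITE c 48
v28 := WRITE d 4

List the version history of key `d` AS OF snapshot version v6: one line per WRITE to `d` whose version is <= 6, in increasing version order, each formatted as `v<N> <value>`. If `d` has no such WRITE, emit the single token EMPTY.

Answer: v1 63
v5 3

Derivation:
Scan writes for key=d with version <= 6:
  v1 WRITE d 63 -> keep
  v2 WRITE a 9 -> skip
  v3 WRITE b 14 -> skip
  v4 WRITE c 32 -> skip
  v5 WRITE d 3 -> keep
  v6 WRITE b 13 -> skip
  v7 WRITE d 61 -> drop (> snap)
  v8 WRITE c 62 -> skip
  v9 WRITE d 17 -> drop (> snap)
  v10 WRITE c 44 -> skip
  v11 WRITE c 44 -> skip
  v12 WRITE d 33 -> drop (> snap)
  v13 WRITE b 30 -> skip
  v14 WRITE a 6 -> skip
  v15 WRITE a 27 -> skip
  v16 WRITE b 55 -> skip
  v17 WRITE a 38 -> skip
  v18 WRITE c 8 -> skip
  v19 WRITE d 52 -> drop (> snap)
  v20 WRITE d 51 -> drop (> snap)
  v21 WRITE d 56 -> drop (> snap)
  v22 WRITE a 42 -> skip
  v23 WRITE a 47 -> skip
  v24 WRITE b 10 -> skip
  v25 WRITE c 27 -> skip
  v26 WRITE d 9 -> drop (> snap)
  v27 WRITE c 48 -> skip
  v28 WRITE d 4 -> drop (> snap)
Collected: [(1, 63), (5, 3)]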